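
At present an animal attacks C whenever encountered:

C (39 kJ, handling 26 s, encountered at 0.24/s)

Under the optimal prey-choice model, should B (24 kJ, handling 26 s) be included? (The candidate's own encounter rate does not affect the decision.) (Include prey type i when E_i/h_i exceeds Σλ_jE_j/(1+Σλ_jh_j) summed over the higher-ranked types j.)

On C alone, R = ΣλE/(1+Σλh) = 9.36/7.24 = 1.293 kJ/s.
B: E/h = 24/26 = 0.9231 kJ/s.
Since 0.9231 < R, time spent handling B is better spent searching.

No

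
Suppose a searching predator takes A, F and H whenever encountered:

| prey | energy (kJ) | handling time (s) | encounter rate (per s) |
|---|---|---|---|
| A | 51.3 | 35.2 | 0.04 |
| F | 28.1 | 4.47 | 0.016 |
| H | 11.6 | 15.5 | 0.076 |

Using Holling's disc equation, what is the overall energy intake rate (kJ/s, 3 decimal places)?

R = (0.04×51.3 + 0.016×28.1 + 0.076×11.6) / (1 + 0.04×35.2 + 0.016×4.47 + 0.076×15.5) = 3.383/3.658 = 0.925 kJ/s.

0.925 kJ/s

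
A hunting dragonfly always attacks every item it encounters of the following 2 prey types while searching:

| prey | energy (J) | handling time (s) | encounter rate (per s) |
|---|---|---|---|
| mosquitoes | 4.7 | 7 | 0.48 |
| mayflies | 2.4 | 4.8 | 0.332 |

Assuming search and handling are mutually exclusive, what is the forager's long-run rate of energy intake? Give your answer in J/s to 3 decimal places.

R = (0.48×4.7 + 0.332×2.4) / (1 + 0.48×7 + 0.332×4.8) = 3.053/5.954 = 0.5128 J/s.

0.513 J/s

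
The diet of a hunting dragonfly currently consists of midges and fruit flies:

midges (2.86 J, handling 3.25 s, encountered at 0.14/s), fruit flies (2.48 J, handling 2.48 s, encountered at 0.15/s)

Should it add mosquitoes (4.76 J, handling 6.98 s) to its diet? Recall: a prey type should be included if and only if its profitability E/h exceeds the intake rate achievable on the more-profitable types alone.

On midges and fruit flies alone, R = ΣλE/(1+Σλh) = 0.7724/1.827 = 0.4228 J/s.
Profitability of mosquitoes: 4.76/6.98 = 0.6819 J/s.
0.6819 > 0.4228, so adding mosquitoes raises the average — include it.

Yes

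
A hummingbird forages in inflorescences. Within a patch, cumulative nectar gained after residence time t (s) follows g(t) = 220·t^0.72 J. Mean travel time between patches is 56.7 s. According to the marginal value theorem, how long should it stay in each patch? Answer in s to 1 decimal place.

145.8 s

Optimal t* satisfies g'(t*) = g(t*)/(T + t*).
g'(t) = 0.72·220·t^-0.28. Setting 0.72·220·t^-0.28 = 220·t^0.72/(56.7+t) gives 0.72(56.7+t) = t, so 0.28·t = 0.72×56.7.
t* = 0.72×56.7/0.28 = 145.8 s.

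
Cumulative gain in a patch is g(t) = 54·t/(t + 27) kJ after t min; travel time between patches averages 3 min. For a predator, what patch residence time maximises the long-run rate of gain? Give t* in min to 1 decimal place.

9.0 min

Maximise g(t)/(T+t): set derivative to zero → g'(t)(T+t) = g(t).
g'(t) = 54·27/(t + 27)². Setting 54·27/(t+27)² = 54t/[(t+27)(3+t)] gives 27(3+t) = t(t+27), so t² = 27×3 = 81.
t* = √81 = 9 min.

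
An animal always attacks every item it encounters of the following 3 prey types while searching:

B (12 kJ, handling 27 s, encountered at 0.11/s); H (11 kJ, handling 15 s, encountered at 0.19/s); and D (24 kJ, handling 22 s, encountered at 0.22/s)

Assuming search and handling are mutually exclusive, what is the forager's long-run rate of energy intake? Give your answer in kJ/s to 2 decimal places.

Energy encountered per unit search time: 0.11×12 + 0.19×11 + 0.22×24 = 8.69 kJ/s.
Handling time per unit search time: 0.11×27 + 0.19×15 + 0.22×22 = 10.66.
Rate = 8.69/(1 + 10.66) = 0.7453 kJ/s.

0.75 kJ/s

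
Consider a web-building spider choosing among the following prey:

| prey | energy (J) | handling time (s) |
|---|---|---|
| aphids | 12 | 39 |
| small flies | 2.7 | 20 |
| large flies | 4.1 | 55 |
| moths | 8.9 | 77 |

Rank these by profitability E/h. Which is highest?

aphids

In descending order of E/h:
aphids: 12/39 = 0.308 J/s
small flies: 2.7/20 = 0.135 J/s
moths: 8.9/77 = 0.116 J/s
large flies: 4.1/55 = 0.0745 J/s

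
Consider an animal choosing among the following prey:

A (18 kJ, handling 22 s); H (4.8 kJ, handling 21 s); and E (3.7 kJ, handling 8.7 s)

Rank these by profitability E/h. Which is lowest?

Profitability E/h (kJ/s): A = 18/22 = 0.818, H = 4.8/21 = 0.229, E = 3.7/8.7 = 0.425.
Ranked: A > E > H.

H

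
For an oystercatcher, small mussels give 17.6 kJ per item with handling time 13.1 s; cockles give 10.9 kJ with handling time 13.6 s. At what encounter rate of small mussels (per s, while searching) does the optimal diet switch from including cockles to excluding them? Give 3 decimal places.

0.113 per s

The zero-one rule: include cockles iff E₂/h₂ > λE₁/(1+λh₁). Equality gives the switch point.
λE₁h₂ = E₂ + λE₂h₁ ⇒ λ = E₂/(E₁h₂ − E₂h₁) = 10.9/(239.4 − 142.8) = 0.1129 per s.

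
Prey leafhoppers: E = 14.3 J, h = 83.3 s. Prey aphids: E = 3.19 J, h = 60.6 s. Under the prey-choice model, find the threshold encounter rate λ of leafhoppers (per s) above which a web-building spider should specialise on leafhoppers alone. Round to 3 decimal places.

Drop aphids once their profitability E₂/h₂ falls below the rate achievable on leafhoppers alone: E₂/h₂ = λE₁/(1 + λh₁).
Solve for λ: λE₁h₂ = E₂(1 + λh₁) → λ(E₁h₂ − E₂h₁) = E₂ → λ = E₂/(E₁h₂ − E₂h₁).
λ = 3.19/(14.3×60.6 − 3.19×83.3) = 3.19/600.9 = 0.005309 per s.

0.005 per s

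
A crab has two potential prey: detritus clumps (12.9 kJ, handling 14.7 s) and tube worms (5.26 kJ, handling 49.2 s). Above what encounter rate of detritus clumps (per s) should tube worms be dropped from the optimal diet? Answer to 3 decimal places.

At the threshold, the rate on detritus clumps alone equals the profitability of tube worms: λ·12.9/(1 + λ·14.7) = 5.26/49.2 = 0.1069.
Rearranging, λ(12.9 − 0.1069×14.7) = 0.1069, so λ = 0.1069/11.33 = 0.009437 per s.

0.009 per s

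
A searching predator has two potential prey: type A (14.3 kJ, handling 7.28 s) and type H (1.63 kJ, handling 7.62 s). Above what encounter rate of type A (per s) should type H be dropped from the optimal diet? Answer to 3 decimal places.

0.017 per s

Drop type H once their profitability E₂/h₂ falls below the rate achievable on type A alone: E₂/h₂ = λE₁/(1 + λh₁).
Solve for λ: λE₁h₂ = E₂(1 + λh₁) → λ(E₁h₂ − E₂h₁) = E₂ → λ = E₂/(E₁h₂ − E₂h₁).
λ = 1.63/(14.3×7.62 − 1.63×7.28) = 1.63/97.1 = 0.01679 per s.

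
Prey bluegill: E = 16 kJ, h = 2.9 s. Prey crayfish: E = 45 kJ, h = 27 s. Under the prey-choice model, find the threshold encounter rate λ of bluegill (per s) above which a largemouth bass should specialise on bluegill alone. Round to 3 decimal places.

The zero-one rule: include crayfish iff E₂/h₂ > λE₁/(1+λh₁). Equality gives the switch point.
λE₁h₂ = E₂ + λE₂h₁ ⇒ λ = E₂/(E₁h₂ − E₂h₁) = 45/(432 − 130.5) = 0.1493 per s.

0.149 per s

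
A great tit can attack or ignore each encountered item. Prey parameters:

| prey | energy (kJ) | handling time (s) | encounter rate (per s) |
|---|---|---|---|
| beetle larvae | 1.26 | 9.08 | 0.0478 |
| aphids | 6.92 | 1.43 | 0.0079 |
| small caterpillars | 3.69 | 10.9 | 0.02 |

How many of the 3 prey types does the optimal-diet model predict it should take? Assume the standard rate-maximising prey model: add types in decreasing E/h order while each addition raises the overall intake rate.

E/h in descending order: aphids 4.84, small caterpillars 0.339, beetle larvae 0.139 kJ/s. The optimal diet is the largest prefix of this list for which every included type satisfies E_i/h_i > R on the types above it.
Rate on top 1: 0.05406. small caterpillars: 0.339 > 0.05406 → include.
Rate on top 2: 0.1045. beetle larvae: 0.139 > 0.1045 → include.
Optimal diet: aphids, small caterpillars, beetle larvae — 3 of 3 types.

3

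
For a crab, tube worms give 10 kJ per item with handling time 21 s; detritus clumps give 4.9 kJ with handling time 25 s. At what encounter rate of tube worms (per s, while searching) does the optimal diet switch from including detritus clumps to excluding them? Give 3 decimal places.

0.033 per s

At the threshold, the rate on tube worms alone equals the profitability of detritus clumps: λ·10/(1 + λ·21) = 4.9/25 = 0.196.
Rearranging, λ(10 − 0.196×21) = 0.196, so λ = 0.196/5.884 = 0.03331 per s.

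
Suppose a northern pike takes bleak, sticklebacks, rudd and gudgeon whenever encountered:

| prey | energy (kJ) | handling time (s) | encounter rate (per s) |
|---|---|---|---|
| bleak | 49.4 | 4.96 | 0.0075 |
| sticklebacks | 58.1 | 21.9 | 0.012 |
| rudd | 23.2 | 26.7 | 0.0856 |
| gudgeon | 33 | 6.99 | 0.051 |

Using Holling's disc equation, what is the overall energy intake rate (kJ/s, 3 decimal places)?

Energy encountered per unit search time: 0.0075×49.4 + 0.012×58.1 + 0.0856×23.2 + 0.051×33 = 4.737 kJ/s.
Handling time per unit search time: 0.0075×4.96 + 0.012×21.9 + 0.0856×26.7 + 0.051×6.99 = 2.942.
Rate = 4.737/(1 + 2.942) = 1.202 kJ/s.

1.202 kJ/s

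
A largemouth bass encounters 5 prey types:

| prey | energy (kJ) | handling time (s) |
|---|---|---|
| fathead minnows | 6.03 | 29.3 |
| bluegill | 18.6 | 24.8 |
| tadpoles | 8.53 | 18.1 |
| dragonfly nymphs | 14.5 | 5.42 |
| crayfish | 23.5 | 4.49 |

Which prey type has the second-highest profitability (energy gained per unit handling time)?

dragonfly nymphs

Profitability E/h (kJ/s): fathead minnows = 6.03/29.3 = 0.206, bluegill = 18.6/24.8 = 0.75, tadpoles = 8.53/18.1 = 0.471, dragonfly nymphs = 14.5/5.42 = 2.68, crayfish = 23.5/4.49 = 5.23.
Ranked: crayfish > dragonfly nymphs > bluegill > tadpoles > fathead minnows.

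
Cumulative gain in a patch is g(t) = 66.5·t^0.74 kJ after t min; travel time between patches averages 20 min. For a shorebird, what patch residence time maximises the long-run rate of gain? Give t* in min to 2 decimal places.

Maximise g(t)/(T+t): set derivative to zero → g'(t)(T+t) = g(t).
g'(t) = 0.74·66.5·t^-0.26. Setting 0.74·66.5·t^-0.26 = 66.5·t^0.74/(20+t) gives 0.74(20+t) = t, so 0.26·t = 0.74×20.
t* = 0.74×20/0.26 = 56.92 min.

56.92 min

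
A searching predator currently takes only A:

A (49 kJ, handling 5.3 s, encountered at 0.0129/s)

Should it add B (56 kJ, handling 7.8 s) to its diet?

Yes

On A alone, R = ΣλE/(1+Σλh) = 0.6321/1.068 = 0.5916 kJ/s.
Profitability of B: 56/7.8 = 7.179 kJ/s.
Since 7.179 > R, including B increases the long-run rate.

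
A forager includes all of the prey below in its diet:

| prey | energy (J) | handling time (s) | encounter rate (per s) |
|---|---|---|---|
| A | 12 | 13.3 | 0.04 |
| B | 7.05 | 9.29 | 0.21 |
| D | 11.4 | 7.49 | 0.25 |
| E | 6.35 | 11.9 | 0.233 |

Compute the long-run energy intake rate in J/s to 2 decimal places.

Energy encountered per unit search time: 0.04×12 + 0.21×7.05 + 0.25×11.4 + 0.233×6.35 = 6.29 J/s.
Handling time per unit search time: 0.04×13.3 + 0.21×9.29 + 0.25×7.49 + 0.233×11.9 = 7.128.
Rate = 6.29/(1 + 7.128) = 0.7739 J/s.

0.77 J/s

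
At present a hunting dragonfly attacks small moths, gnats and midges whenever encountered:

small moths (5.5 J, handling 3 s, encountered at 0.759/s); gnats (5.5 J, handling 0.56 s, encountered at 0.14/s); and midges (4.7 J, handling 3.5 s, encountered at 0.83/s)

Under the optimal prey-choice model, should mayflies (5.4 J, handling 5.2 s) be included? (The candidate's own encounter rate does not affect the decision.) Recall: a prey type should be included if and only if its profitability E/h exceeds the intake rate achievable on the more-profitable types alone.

No

Intake rate on the current diet: R = (0.759×5.5 + 0.14×5.5 + 0.83×4.7) / (1 + 0.759×3 + 0.14×0.56 + 0.83×3.5) = 8.845/6.26 = 1.413 J/s.
Profitability of mayflies: 5.4/5.2 = 1.038 J/s.
Since 1.038 < R, time spent handling mayflies is better spent searching.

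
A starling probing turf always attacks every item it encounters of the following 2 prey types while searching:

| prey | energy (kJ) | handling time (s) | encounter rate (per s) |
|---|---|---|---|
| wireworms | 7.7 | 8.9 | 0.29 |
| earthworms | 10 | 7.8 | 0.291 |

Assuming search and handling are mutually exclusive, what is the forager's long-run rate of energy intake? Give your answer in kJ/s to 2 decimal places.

0.88 kJ/s

R = (0.29×7.7 + 0.291×10) / (1 + 0.29×8.9 + 0.291×7.8) = 5.143/5.851 = 0.879 kJ/s.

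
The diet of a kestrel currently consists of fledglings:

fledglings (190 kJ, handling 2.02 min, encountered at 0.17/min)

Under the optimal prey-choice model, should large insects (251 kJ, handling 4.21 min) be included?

Current rate: (0.17×190)/(1 + 0.17×2.02) = 24.04 kJ/min.
Profitability of large insects: 251/4.21 = 59.62 kJ/min.
59.62 > 24.04, so adding large insects raises the average — include it.

Yes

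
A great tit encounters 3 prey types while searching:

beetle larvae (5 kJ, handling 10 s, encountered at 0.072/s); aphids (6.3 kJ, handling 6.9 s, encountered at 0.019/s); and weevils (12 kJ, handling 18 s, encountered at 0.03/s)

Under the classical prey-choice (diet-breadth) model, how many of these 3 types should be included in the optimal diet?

3

Rank by E/h (kJ/s): aphids 0.913, weevils 0.667, beetle larvae 0.5. Include each in turn until the next type's E/h falls below the running intake rate.
Rate on top 1: 0.1058. weevils: 0.667 > 0.1058 → include.
Rate on top 2: 0.2871. beetle larvae: 0.5 > 0.2871 → include.
Optimal diet: aphids, weevils, beetle larvae — 3 of 3 types.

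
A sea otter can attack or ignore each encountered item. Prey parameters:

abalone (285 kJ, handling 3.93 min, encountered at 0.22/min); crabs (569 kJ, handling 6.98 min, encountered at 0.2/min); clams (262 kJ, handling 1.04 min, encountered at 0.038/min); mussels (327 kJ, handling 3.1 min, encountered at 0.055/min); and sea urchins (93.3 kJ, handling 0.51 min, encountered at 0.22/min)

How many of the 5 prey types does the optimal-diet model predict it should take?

Rank by E/h (kJ/min): clams 252, sea urchins 183, mussels 105, crabs 81.5, abalone 72.5. Include each in turn until the next type's E/h falls below the running intake rate.
Rate on top 1: 9.577. sea urchins: 183 > 9.577 → include.
Rate on top 2: 26.47. mussels: 105 > 26.47 → include.
Rate on top 3: 36.66. crabs: 81.5 > 36.66 → include.
Rate on top 4: 59.7. abalone: 72.5 > 59.7 → include.
Optimal diet: clams, sea urchins, mussels, crabs, abalone — 5 of 5 types.

5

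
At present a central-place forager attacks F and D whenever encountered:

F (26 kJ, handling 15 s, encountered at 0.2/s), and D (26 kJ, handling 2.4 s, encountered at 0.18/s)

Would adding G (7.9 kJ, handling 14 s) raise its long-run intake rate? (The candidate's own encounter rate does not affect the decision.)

No

Current rate: (0.2×26 + 0.18×26)/(1 + 0.2×15 + 0.18×2.4) = 2.229 kJ/s.
G: E/h = 7.9/14 = 0.5643 kJ/s.
Since 0.5643 < R, time spent handling G is better spent searching.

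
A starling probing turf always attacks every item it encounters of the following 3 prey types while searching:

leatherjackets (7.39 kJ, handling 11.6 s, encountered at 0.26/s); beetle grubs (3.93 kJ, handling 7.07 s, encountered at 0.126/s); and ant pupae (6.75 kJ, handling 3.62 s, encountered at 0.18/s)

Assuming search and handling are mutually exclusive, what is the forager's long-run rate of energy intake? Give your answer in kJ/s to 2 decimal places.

0.65 kJ/s

R = (0.26×7.39 + 0.126×3.93 + 0.18×6.75) / (1 + 0.26×11.6 + 0.126×7.07 + 0.18×3.62) = 3.632/5.558 = 0.6533 kJ/s.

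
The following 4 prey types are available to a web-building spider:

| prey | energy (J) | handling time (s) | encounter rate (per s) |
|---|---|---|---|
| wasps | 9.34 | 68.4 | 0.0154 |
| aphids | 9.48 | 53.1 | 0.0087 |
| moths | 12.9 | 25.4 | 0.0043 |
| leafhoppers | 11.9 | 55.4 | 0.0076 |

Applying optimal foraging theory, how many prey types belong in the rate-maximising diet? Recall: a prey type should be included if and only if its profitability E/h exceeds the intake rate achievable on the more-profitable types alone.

4

Rank by E/h (J/s): moths 0.508, leafhoppers 0.215, aphids 0.179, wasps 0.137. Include each in turn until the next type's E/h falls below the running intake rate.
Rate on top 1: 0.05001. leafhoppers: 0.215 > 0.05001 → include.
Rate on top 2: 0.09535. aphids: 0.179 > 0.09535 → include.
Rate on top 3: 0.1146. wasps: 0.137 > 0.1146 → include.
Optimal diet: moths, leafhoppers, aphids, wasps — 4 of 4 types.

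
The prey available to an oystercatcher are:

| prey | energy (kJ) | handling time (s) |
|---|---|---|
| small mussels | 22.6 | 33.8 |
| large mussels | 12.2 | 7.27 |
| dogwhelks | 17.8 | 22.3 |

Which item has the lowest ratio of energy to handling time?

In descending order of E/h:
large mussels: 12.2/7.27 = 1.68 kJ/s
dogwhelks: 17.8/22.3 = 0.798 kJ/s
small mussels: 22.6/33.8 = 0.669 kJ/s

small mussels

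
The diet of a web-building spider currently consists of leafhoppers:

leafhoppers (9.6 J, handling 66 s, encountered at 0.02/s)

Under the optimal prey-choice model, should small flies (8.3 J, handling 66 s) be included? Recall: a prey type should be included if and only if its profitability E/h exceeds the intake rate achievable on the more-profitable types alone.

On leafhoppers alone, R = ΣλE/(1+Σλh) = 0.192/2.32 = 0.08276 J/s.
small flies: E/h = 8.3/66 = 0.1258 J/s.
0.1258 > 0.08276, so adding small flies raises the average — include it.

Yes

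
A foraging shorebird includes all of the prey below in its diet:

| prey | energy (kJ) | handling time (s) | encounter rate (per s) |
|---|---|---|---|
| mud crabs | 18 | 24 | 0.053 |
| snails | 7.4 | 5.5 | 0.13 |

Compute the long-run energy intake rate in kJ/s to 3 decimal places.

R = (0.053×18 + 0.13×7.4) / (1 + 0.053×24 + 0.13×5.5) = 1.916/2.987 = 0.6414 kJ/s.

0.641 kJ/s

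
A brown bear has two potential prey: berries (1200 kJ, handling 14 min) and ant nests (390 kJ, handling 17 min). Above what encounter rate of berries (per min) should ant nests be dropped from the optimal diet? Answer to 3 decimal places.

0.026 per min

Drop ant nests once their profitability E₂/h₂ falls below the rate achievable on berries alone: E₂/h₂ = λE₁/(1 + λh₁).
Solve for λ: λE₁h₂ = E₂(1 + λh₁) → λ(E₁h₂ − E₂h₁) = E₂ → λ = E₂/(E₁h₂ − E₂h₁).
λ = 390/(1200×17 − 390×14) = 390/1.494e+04 = 0.0261 per min.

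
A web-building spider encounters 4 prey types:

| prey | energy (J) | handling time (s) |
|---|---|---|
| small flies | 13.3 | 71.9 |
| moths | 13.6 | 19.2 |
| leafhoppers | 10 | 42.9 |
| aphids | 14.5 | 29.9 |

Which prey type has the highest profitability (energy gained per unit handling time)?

moths

In descending order of E/h:
moths: 13.6/19.2 = 0.708 J/s
aphids: 14.5/29.9 = 0.485 J/s
leafhoppers: 10/42.9 = 0.233 J/s
small flies: 13.3/71.9 = 0.185 J/s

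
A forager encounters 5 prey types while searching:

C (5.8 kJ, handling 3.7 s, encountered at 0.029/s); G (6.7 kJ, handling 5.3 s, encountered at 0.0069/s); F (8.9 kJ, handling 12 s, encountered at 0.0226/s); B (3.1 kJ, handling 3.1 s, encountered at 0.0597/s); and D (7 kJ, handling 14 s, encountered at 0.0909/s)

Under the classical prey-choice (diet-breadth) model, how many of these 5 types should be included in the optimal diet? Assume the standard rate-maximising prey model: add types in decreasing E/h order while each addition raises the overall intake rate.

5

Rank by E/h (kJ/s): C 1.57, G 1.26, B 1, F 0.742, D 0.5. Include each in turn until the next type's E/h falls below the running intake rate.
Rate on top 1: 0.1519. G: 1.26 > 0.1519 → include.
Rate on top 2: 0.1875. B: 1 > 0.1875 → include.
Rate on top 3: 0.3006. F: 0.742 > 0.3006 → include.
Rate on top 4: 0.3754. D: 0.5 > 0.3754 → include.
Optimal diet: C, G, B, F, D — 5 of 5 types.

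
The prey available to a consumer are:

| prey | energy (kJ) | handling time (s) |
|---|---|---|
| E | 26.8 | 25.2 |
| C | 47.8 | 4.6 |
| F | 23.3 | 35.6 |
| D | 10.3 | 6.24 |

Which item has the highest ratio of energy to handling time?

C

In descending order of E/h:
C: 47.8/4.6 = 10.4 kJ/s
D: 10.3/6.24 = 1.65 kJ/s
E: 26.8/25.2 = 1.06 kJ/s
F: 23.3/35.6 = 0.654 kJ/s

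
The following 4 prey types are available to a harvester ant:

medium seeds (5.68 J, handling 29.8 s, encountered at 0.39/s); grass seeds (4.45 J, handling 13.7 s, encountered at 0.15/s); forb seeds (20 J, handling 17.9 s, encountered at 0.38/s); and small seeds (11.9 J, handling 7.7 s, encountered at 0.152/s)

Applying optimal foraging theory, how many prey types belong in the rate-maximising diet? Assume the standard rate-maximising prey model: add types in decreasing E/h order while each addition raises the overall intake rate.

Rank by E/h (J/s): small seeds 1.55, forb seeds 1.12, grass seeds 0.325, medium seeds 0.191. Include each in turn until the next type's E/h falls below the running intake rate.
Rate on top 1: 0.8334. forb seeds: 1.12 > 0.8334 → include.
Rate on top 2: 1.049. grass seeds: 0.325 < 1.049 → exclude; stop.
Optimal diet: small seeds, forb seeds — 2 of 4 types.

2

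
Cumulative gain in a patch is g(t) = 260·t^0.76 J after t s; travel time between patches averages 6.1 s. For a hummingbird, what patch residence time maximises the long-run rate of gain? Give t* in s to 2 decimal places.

Maximise g(t)/(T+t): set derivative to zero → g'(t)(T+t) = g(t).
g'(t) = 0.76·260·t^-0.24. Setting 0.76·260·t^-0.24 = 260·t^0.76/(6.1+t) gives 0.76(6.1+t) = t, so 0.24·t = 0.76×6.1.
t* = 0.76×6.1/0.24 = 19.32 s.

19.32 s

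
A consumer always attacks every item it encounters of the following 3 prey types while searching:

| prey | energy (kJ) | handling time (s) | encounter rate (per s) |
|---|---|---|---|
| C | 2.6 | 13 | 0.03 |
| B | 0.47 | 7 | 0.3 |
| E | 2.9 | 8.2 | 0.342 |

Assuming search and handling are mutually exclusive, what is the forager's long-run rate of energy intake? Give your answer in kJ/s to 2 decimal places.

0.19 kJ/s

R = (0.03×2.6 + 0.3×0.47 + 0.342×2.9) / (1 + 0.03×13 + 0.3×7 + 0.342×8.2) = 1.211/6.294 = 0.1924 kJ/s.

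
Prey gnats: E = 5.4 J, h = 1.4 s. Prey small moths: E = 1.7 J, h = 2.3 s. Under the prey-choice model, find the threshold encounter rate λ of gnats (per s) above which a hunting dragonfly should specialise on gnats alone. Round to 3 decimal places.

0.169 per s

The zero-one rule: include small moths iff E₂/h₂ > λE₁/(1+λh₁). Equality gives the switch point.
λE₁h₂ = E₂ + λE₂h₁ ⇒ λ = E₂/(E₁h₂ − E₂h₁) = 1.7/(12.42 − 2.38) = 0.1693 per s.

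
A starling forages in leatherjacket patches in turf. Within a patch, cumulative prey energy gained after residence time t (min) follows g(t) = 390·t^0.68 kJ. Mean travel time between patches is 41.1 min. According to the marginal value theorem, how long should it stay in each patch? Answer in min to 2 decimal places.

By the marginal value theorem, leave when the instantaneous gain rate g'(t) equals the habitat-wide average g(t)/(T + t).
g'(t) = 0.68·390·t^-0.32. Setting 0.68·390·t^-0.32 = 390·t^0.68/(41.1+t) gives 0.68(41.1+t) = t, so 0.32·t = 0.68×41.1.
t* = 0.68×41.1/0.32 = 87.34 min.

87.34 min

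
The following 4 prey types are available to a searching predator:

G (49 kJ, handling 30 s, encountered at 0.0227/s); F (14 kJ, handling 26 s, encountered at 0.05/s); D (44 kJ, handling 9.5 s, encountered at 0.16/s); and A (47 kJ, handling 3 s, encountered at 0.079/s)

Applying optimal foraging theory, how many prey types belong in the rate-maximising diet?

2

Profitabilities (E/h, kJ/s): A 15.7, D 4.63, G 1.63, F 0.538. Add prey in this order while the next type's profitability exceeds the intake rate on those already taken.
Rate on top 1: 3.002. D: 4.63 > 3.002 → include.
Rate on top 2: 3.9. G: 1.63 < 3.9 → exclude; stop.
Optimal diet: A, D — 2 of 4 types.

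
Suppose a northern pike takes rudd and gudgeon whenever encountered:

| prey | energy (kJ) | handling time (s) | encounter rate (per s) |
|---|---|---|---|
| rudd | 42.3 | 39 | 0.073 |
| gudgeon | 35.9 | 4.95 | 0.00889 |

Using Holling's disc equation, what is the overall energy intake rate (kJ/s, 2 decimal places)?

R = Σλ_iE_i / (1 + Σλ_ih_i)
Numerator: 0.073×42.3 + 0.00889×35.9 = 3.407
Denominator: 1 + 0.073×39 + 0.00889×4.95 = 3.891
R = 3.407/3.891 = 0.8756 kJ/s

0.88 kJ/s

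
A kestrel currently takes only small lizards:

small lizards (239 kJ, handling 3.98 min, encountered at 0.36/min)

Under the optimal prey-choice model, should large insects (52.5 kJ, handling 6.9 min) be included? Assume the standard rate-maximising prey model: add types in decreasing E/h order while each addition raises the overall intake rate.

No

Intake rate on the current diet: R = (0.36×239) / (1 + 0.36×3.98) = 86.04/2.433 = 35.37 kJ/min.
large insects: E/h = 52.5/6.9 = 7.609 kJ/min.
Since 7.609 < R, time spent handling large insects is better spent searching.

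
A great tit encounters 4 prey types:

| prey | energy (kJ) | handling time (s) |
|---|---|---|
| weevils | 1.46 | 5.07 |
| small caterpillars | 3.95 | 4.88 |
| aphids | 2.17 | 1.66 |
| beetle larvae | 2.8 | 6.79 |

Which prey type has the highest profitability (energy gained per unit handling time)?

Profitability E/h (kJ/s): weevils = 1.46/5.07 = 0.288, small caterpillars = 3.95/4.88 = 0.809, aphids = 2.17/1.66 = 1.31, beetle larvae = 2.8/6.79 = 0.412.
Ranked: aphids > small caterpillars > beetle larvae > weevils.

aphids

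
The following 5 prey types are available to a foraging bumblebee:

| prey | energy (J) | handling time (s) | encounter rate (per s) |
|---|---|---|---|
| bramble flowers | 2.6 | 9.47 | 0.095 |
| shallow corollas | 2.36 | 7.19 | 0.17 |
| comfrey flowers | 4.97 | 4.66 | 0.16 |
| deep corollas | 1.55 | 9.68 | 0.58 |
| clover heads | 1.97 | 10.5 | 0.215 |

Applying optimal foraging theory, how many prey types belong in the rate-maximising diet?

Rank by E/h (J/s): comfrey flowers 1.07, shallow corollas 0.328, bramble flowers 0.275, clover heads 0.188, deep corollas 0.16. Include each in turn until the next type's E/h falls below the running intake rate.
Rate on top 1: 0.4555. shallow corollas: 0.328 < 0.4555 → exclude; stop.
Optimal diet: comfrey flowers — 1 of 5 types.

1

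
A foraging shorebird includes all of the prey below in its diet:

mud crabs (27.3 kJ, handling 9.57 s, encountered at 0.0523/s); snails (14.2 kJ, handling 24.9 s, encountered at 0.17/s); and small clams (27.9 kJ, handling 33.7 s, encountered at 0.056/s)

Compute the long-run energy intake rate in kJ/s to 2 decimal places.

0.71 kJ/s

Energy encountered per unit search time: 0.0523×27.3 + 0.17×14.2 + 0.056×27.9 = 5.404 kJ/s.
Handling time per unit search time: 0.0523×9.57 + 0.17×24.9 + 0.056×33.7 = 6.621.
Rate = 5.404/(1 + 6.621) = 0.7091 kJ/s.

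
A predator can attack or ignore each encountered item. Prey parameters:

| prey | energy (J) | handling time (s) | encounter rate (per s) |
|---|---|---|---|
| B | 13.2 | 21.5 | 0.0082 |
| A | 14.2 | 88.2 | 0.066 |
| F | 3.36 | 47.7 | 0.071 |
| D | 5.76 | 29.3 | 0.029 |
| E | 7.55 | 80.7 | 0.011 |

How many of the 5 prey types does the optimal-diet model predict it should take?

3

Rank by E/h (J/s): B 0.614, D 0.197, A 0.161, E 0.0936, F 0.0704. Include each in turn until the next type's E/h falls below the running intake rate.
Rate on top 1: 0.09202. D: 0.197 > 0.09202 → include.
Rate on top 2: 0.1359. A: 0.161 > 0.1359 → include.
Rate on top 3: 0.1545. E: 0.0936 < 0.1545 → exclude; stop.
Optimal diet: B, D, A — 3 of 5 types.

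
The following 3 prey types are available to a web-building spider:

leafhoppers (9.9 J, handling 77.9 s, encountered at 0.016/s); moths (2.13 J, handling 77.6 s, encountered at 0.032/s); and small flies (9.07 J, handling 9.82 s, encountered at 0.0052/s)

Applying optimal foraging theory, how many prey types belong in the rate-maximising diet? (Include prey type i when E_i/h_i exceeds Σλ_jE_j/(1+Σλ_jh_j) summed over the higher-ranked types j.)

2

Rank by E/h (J/s): small flies 0.924, leafhoppers 0.127, moths 0.0274. Include each in turn until the next type's E/h falls below the running intake rate.
Rate on top 1: 0.04487. leafhoppers: 0.127 > 0.04487 → include.
Rate on top 2: 0.08947. moths: 0.0274 < 0.08947 → exclude; stop.
Optimal diet: small flies, leafhoppers — 2 of 3 types.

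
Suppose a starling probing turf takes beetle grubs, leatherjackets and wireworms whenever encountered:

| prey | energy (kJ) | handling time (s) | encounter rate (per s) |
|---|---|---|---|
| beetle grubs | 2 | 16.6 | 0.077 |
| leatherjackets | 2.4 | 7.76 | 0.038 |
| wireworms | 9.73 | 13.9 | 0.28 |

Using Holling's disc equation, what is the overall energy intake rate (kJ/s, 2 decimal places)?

Energy encountered per unit search time: 0.077×2 + 0.038×2.4 + 0.28×9.73 = 2.97 kJ/s.
Handling time per unit search time: 0.077×16.6 + 0.038×7.76 + 0.28×13.9 = 5.465.
Rate = 2.97/(1 + 5.465) = 0.4593 kJ/s.

0.46 kJ/s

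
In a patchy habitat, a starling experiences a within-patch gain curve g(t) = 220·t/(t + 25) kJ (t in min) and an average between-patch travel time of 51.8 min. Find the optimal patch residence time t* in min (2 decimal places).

35.99 min

Optimal t* satisfies g'(t*) = g(t*)/(T + t*).
g'(t) = 220·25/(t + 25)². Setting 220·25/(t+25)² = 220t/[(t+25)(51.8+t)] gives 25(51.8+t) = t(t+25), so t² = 25×51.8 = 1295.
t* = √1295 = 35.99 min.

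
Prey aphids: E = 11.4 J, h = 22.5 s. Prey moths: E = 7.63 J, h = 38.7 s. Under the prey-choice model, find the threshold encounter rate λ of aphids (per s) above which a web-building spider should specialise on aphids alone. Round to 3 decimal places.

0.028 per s

At the threshold, the rate on aphids alone equals the profitability of moths: λ·11.4/(1 + λ·22.5) = 7.63/38.7 = 0.1972.
Rearranging, λ(11.4 − 0.1972×22.5) = 0.1972, so λ = 0.1972/6.964 = 0.02831 per s.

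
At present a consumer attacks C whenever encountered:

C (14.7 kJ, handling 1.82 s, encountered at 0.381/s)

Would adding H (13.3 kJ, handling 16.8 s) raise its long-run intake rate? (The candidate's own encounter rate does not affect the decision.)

No

On C alone, R = ΣλE/(1+Σλh) = 5.601/1.693 = 3.307 kJ/s.
Profitability of H: 13.3/16.8 = 0.7917 kJ/s.
0.7917 < 3.307, so adding H would lower the average — exclude it.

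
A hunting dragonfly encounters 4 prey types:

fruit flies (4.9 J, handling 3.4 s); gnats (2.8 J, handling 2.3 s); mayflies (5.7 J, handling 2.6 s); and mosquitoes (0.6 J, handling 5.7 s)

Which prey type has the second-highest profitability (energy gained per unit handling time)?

Profitability E/h (J/s): fruit flies = 4.9/3.4 = 1.44, gnats = 2.8/2.3 = 1.22, mayflies = 5.7/2.6 = 2.19, mosquitoes = 0.6/5.7 = 0.105.
Ranked: mayflies > fruit flies > gnats > mosquitoes.

fruit flies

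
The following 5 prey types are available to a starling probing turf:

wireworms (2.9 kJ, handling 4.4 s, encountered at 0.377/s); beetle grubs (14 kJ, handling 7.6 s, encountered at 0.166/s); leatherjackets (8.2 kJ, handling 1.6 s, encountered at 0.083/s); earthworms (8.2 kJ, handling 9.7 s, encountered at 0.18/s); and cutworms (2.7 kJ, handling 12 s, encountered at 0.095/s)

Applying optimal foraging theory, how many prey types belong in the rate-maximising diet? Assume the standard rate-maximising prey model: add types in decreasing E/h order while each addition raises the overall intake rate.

Profitabilities (E/h, kJ/s): leatherjackets 5.12, beetle grubs 1.84, earthworms 0.845, wireworms 0.659, cutworms 0.225. Add prey in this order while the next type's profitability exceeds the intake rate on those already taken.
Rate on top 1: 0.6008. beetle grubs: 1.84 > 0.6008 → include.
Rate on top 2: 1.255. earthworms: 0.845 < 1.255 → exclude; stop.
Optimal diet: leatherjackets, beetle grubs — 2 of 5 types.

2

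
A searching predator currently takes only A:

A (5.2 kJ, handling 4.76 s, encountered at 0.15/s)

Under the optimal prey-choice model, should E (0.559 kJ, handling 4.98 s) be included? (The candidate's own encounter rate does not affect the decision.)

No

On A alone, R = ΣλE/(1+Σλh) = 0.78/1.714 = 0.4551 kJ/s.
E: E/h = 0.559/4.98 = 0.1122 kJ/s.
0.1122 < 0.4551, so adding E would lower the average — exclude it.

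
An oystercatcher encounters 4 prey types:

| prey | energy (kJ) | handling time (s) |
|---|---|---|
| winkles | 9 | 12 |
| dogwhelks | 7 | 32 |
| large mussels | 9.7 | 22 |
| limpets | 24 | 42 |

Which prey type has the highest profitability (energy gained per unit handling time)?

winkles

Profitability E/h (kJ/s): winkles = 9/12 = 0.75, dogwhelks = 7/32 = 0.219, large mussels = 9.7/22 = 0.441, limpets = 24/42 = 0.571.
Ranked: winkles > limpets > large mussels > dogwhelks.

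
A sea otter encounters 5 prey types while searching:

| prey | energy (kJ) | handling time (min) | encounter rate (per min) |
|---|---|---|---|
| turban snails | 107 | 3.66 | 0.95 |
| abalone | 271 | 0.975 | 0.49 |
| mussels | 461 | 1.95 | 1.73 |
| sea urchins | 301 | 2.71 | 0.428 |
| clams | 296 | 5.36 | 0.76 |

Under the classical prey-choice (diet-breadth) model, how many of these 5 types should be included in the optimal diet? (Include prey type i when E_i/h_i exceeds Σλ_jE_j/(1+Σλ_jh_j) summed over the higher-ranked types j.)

2

Rank by E/h (kJ/min): abalone 278, mussels 236, sea urchins 111, clams 55.2, turban snails 29.2. Include each in turn until the next type's E/h falls below the running intake rate.
Rate on top 1: 89.86. mussels: 236 > 89.86 → include.
Rate on top 2: 191.8. sea urchins: 111 < 191.8 → exclude; stop.
Optimal diet: abalone, mussels — 2 of 5 types.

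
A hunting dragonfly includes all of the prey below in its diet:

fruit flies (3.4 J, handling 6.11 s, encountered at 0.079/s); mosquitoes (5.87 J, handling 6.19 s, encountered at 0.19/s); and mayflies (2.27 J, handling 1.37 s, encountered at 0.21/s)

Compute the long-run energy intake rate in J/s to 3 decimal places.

R = Σλ_iE_i / (1 + Σλ_ih_i)
Numerator: 0.079×3.4 + 0.19×5.87 + 0.21×2.27 = 1.861
Denominator: 1 + 0.079×6.11 + 0.19×6.19 + 0.21×1.37 = 2.946
R = 1.861/2.946 = 0.6315 J/s

0.631 J/s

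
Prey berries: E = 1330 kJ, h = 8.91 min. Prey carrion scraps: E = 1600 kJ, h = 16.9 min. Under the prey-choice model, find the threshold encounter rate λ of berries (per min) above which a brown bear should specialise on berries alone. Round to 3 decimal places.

Drop carrion scraps once their profitability E₂/h₂ falls below the rate achievable on berries alone: E₂/h₂ = λE₁/(1 + λh₁).
Solve for λ: λE₁h₂ = E₂(1 + λh₁) → λ(E₁h₂ − E₂h₁) = E₂ → λ = E₂/(E₁h₂ − E₂h₁).
λ = 1600/(1330×16.9 − 1600×8.91) = 1600/8221 = 0.1946 per min.

0.195 per min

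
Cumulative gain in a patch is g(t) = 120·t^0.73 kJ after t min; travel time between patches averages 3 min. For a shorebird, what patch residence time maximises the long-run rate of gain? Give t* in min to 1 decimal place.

8.1 min

Optimal t* satisfies g'(t*) = g(t*)/(T + t*).
g'(t) = 0.73·120·t^-0.27. Setting 0.73·120·t^-0.27 = 120·t^0.73/(3+t) gives 0.73(3+t) = t, so 0.27·t = 0.73×3.
t* = 0.73×3/0.27 = 8.111 min.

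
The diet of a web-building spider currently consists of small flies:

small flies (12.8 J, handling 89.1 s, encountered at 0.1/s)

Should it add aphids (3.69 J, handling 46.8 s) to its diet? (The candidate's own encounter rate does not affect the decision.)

No

Intake rate on the current diet: R = (0.1×12.8) / (1 + 0.1×89.1) = 1.28/9.91 = 0.1292 J/s.
Profitability of aphids: 3.69/46.8 = 0.07885 J/s.
Since 0.07885 < R, time spent handling aphids is better spent searching.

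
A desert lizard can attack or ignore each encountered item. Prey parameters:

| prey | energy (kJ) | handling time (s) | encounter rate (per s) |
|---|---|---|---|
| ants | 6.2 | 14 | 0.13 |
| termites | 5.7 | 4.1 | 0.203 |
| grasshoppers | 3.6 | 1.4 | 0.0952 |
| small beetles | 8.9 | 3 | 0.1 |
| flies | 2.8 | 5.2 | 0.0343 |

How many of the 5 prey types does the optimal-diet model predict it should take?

E/h in descending order: small beetles 2.97, grasshoppers 2.57, termites 1.39, flies 0.538, ants 0.443 kJ/s. The optimal diet is the largest prefix of this list for which every included type satisfies E_i/h_i > R on the types above it.
Rate on top 1: 0.6846. grasshoppers: 2.57 > 0.6846 → include.
Rate on top 2: 0.8601. termites: 1.39 > 0.8601 → include.
Rate on top 3: 1.055. flies: 0.538 < 1.055 → exclude; stop.
Optimal diet: small beetles, grasshoppers, termites — 3 of 5 types.

3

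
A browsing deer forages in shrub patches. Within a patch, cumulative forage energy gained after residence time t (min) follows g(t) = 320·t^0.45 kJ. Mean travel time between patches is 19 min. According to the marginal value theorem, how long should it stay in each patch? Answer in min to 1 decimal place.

15.5 min

Maximise g(t)/(T+t): set derivative to zero → g'(t)(T+t) = g(t).
g'(t) = 0.45·320·t^-0.55. Setting 0.45·320·t^-0.55 = 320·t^0.45/(19+t) gives 0.45(19+t) = t, so 0.55·t = 0.45×19.
t* = 0.45×19/0.55 = 15.55 min.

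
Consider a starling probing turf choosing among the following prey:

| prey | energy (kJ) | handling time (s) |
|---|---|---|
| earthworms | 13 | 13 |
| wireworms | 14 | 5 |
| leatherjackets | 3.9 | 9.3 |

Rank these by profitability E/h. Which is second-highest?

In descending order of E/h:
wireworms: 14/5 = 2.8 kJ/s
earthworms: 13/13 = 1 kJ/s
leatherjackets: 3.9/9.3 = 0.419 kJ/s

earthworms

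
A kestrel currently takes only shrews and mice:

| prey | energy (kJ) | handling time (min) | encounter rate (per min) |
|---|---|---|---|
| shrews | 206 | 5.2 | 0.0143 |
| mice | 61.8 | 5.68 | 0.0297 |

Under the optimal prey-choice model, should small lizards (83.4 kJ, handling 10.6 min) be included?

Yes

Current rate: (0.0143×206 + 0.0297×61.8)/(1 + 0.0143×5.2 + 0.0297×5.68) = 3.846 kJ/min.
small lizards: E/h = 83.4/10.6 = 7.868 kJ/min.
Since 7.868 > R, including small lizards increases the long-run rate.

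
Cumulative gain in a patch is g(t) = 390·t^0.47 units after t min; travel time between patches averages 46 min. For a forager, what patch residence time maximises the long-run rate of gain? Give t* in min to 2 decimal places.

40.79 min

Maximise g(t)/(T+t): set derivative to zero → g'(t)(T+t) = g(t).
g'(t) = 0.47·390·t^-0.53. Setting 0.47·390·t^-0.53 = 390·t^0.47/(46+t) gives 0.47(46+t) = t, so 0.53·t = 0.47×46.
t* = 0.47×46/0.53 = 40.79 min.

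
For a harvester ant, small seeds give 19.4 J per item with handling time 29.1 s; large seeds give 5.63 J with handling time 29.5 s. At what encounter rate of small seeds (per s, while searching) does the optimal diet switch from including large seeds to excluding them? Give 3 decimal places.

0.014 per s

Drop large seeds once their profitability E₂/h₂ falls below the rate achievable on small seeds alone: E₂/h₂ = λE₁/(1 + λh₁).
Solve for λ: λE₁h₂ = E₂(1 + λh₁) → λ(E₁h₂ − E₂h₁) = E₂ → λ = E₂/(E₁h₂ − E₂h₁).
λ = 5.63/(19.4×29.5 − 5.63×29.1) = 5.63/408.5 = 0.01378 per s.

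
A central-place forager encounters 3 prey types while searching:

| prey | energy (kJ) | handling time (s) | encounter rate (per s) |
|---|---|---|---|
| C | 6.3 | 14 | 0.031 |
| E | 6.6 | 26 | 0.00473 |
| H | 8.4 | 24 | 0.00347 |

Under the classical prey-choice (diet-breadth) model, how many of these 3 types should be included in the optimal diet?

3

Rank by E/h (kJ/s): C 0.45, H 0.35, E 0.254. Include each in turn until the next type's E/h falls below the running intake rate.
Rate on top 1: 0.1362. H: 0.35 > 0.1362 → include.
Rate on top 2: 0.1479. E: 0.254 > 0.1479 → include.
Optimal diet: C, H, E — 3 of 3 types.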